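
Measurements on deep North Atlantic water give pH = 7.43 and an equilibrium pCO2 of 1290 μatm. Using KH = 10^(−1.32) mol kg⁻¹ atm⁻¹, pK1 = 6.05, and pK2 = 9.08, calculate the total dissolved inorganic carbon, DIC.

[CO2*] = KH · pCO2 = 10^(−1.32) × 1290×10^-6 = 6.174×10^-5 mol/kg
α₀ = 1/(1 + K1/[H⁺] + K1K2/[H⁺]²) = 1/(1 + 10^+1.38 + 10^-0.27) = 0.03918
DIC = [CO2*]/α₀ = 6.174×10^-5 / 0.03918 = 1.58 mmol/kg

DIC = 1.58 mmol/kg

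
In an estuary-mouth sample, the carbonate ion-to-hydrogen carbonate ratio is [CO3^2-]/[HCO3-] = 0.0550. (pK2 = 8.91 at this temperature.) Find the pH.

pH = 7.65

From K2 = [H⁺][CO3^2-]/[HCO3-]:  pH = pK2 + log₁₀([CO3^2-]/[HCO3-])
log₁₀(0.0550) = -1.260
pH = 8.91 + (-1.260) = 7.65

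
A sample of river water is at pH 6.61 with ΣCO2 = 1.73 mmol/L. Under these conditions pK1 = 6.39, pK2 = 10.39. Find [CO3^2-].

[CO3²⁻] = 0.179 μmol/L

α₂ = 1 / (1 + [H⁺]/K2 + [H⁺]²/(K1K2)) = 1 / (1 + 10^+3.78 + 10^+3.56)
   = 1 / (1 + 6025.6 + 3630.8) = 1/9657.4 = 0.0001035
[CO3²⁻] = α₂ × DIC = 0.0001035 × 1.73 = 0.000179 mmol/L = 0.179 μmol/L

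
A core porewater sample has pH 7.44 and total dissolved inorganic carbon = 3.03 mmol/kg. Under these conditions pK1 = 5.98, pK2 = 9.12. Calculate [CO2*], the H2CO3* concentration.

α₀ = 1 / (1 + K1/[H⁺] + K1K2/[H⁺]²) = 1 / (1 + 10^+1.46 + 10^-0.22)
   = 1 / (1 + 28.840 + 0.60256) = 1/30.443 = 0.03285
[CO2*] = α₀ × DIC = 0.03285 × 3.03 = 0.0995 mmol/kg

[CO2*] = 0.0995 mmol/kg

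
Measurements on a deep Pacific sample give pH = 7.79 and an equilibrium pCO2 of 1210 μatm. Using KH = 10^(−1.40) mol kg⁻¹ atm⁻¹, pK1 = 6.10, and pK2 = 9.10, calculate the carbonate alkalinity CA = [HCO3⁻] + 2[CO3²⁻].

[CO2*] = KH · pCO2 = 10^(−1.40) × 1210×10^-6 = 4.817×10^-5 mol/kg
α₀ = 1/(1 + K1/[H⁺] + K1K2/[H⁺]²) = 1/(1 + 10^+1.69 + 10^+0.38) = 0.01909
DIC = [CO2*]/α₀ = 4.817×10^-5 / 0.01909 = 2.523 mmol/kg
CA = (α₁ + 2α₂)·DIC = (0.9351 + 2×0.04580) × 2.523 = 2.59 mmol/kg

CA = 2.59 mmol/kg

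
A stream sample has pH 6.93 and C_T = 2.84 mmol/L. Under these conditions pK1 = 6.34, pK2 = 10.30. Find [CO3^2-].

[CO3²⁻] = 0.963 μmol/L

α₂ = 1 / (1 + [H⁺]/K2 + [H⁺]²/(K1K2)) = 1 / (1 + 10^+3.37 + 10^+2.78)
   = 1 / (1 + 2344.2 + 602.56) = 1/2947.8 = 0.0003392
[CO3²⁻] = α₂ × DIC = 0.0003392 × 2.84 = 0.000963 mmol/L = 0.963 μmol/L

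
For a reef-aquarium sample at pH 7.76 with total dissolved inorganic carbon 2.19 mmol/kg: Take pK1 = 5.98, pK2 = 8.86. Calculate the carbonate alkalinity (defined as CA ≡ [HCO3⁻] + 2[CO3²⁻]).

CA = 2.32 mmol/kg

CA = [HCO3⁻] + 2[CO3²⁻] = (α₁ + 2α₂)·DIC
At pH 7.76: [H⁺]/K1 = 10^-1.78 = 0.016596, K2/[H⁺] = 10^-1.10 = 0.079433
α₁ = 1/(1 + 0.016596 + 0.079433) = 1/1.0960 = 0.9124; α₂ = α₁·K2/[H⁺] = 0.07247
α₁ + 2α₂ = 1.0573
CA = 1.0573 × 2.19 = 2.32 mmol/kg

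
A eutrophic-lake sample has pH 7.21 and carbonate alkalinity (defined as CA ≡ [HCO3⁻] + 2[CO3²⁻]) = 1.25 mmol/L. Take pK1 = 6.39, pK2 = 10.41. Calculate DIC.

CA = [HCO3⁻] + 2[CO3²⁻] = (α₁ + 2α₂)·DIC
At pH 7.21: [H⁺]/K1 = 10^-0.82 = 0.15136, K2/[H⁺] = 10^-3.20 = 0.00063096
α₁ = 1/(1 + 0.15136 + 0.00063096) = 1/1.1520 = 0.8681; α₂ = α₁·K2/[H⁺] = 0.0005477
α₁ + 2α₂ = 0.8692
DIC = CA / (α₁ + 2α₂) = 1.25 / 0.8692 = 1.44 mmol/L

DIC = 1.44 mmol/L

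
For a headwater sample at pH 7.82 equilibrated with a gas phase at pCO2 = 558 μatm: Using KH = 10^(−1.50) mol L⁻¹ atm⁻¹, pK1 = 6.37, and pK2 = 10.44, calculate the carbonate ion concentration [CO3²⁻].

[CO3²⁻] = 1.19 μmol/L

[CO2*] = KH · pCO2 = 10^(−1.50) × 558×10^-6 = 1.765×10^-5 mol/L
α₀ = 1/(1 + K1/[H⁺] + K1K2/[H⁺]²) = 1/(1 + 10^+1.45 + 10^-1.17) = 0.03419
DIC = [CO2*]/α₀ = 1.765×10^-5 / 0.03419 = 0.5162 mmol/L
[CO3²⁻] = α₂·DIC; α₂ = 0.002311, so [CO3²⁻] = 0.002311 × 0.5162 = 0.00119 mmol/L = 1.19 μmol/L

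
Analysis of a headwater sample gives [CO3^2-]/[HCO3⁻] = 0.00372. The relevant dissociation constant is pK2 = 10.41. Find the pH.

From K2 = [H⁺][CO3^2-]/[HCO3⁻]:  pH = pK2 + log₁₀([CO3^2-]/[HCO3⁻])
log₁₀(0.00372) = -2.429
pH = 10.41 + (-2.429) = 7.98

pH = 7.98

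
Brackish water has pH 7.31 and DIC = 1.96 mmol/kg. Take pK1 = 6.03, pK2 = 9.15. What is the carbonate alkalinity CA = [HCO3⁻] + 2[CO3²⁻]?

CA = 1.89 mmol/kg

CA = [HCO3⁻] + 2[CO3²⁻] = (α₁ + 2α₂)·DIC
At pH 7.31: [H⁺]/K1 = 10^-1.28 = 0.052481, K2/[H⁺] = 10^-1.84 = 0.014454
α₁ = 1/(1 + 0.052481 + 0.014454) = 1/1.0669 = 0.9373; α₂ = α₁·K2/[H⁺] = 0.01355
α₁ + 2α₂ = 0.9644
CA = 0.9644 × 1.96 = 1.89 mmol/kg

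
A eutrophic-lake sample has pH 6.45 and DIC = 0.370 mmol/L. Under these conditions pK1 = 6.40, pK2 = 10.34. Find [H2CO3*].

[CO2*] = 0.174 mmol/L

α₀ = 1 / (1 + K1/[H⁺] + K1K2/[H⁺]²) = 1 / (1 + 10^+0.05 + 10^-3.84)
   = 1 / (1 + 1.1220 + 0.00014454) = 1/2.1222 = 0.4712
[CO2*] = α₀ × DIC = 0.4712 × 0.370 = 0.174 mmol/L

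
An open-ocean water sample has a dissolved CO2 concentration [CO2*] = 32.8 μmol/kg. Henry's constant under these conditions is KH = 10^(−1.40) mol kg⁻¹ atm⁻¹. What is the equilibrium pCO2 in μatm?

pCO2 = 824 μatm

KH = 10^(−1.40) = 3.981×10^-2 mol kg⁻¹ atm⁻¹
pCO2 = [CO2*]/KH = 32.8×10^-6 / 3.981×10^-2 = 8.24×10^-4 atm = 824 μatm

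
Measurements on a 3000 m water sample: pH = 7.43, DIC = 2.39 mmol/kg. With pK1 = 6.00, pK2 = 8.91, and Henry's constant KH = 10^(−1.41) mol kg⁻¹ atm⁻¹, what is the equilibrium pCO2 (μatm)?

pCO2 = 2130 μatm

α₀ = 1 / (1 + K1/[H⁺] + K1K2/[H⁺]²) = 1 / (1 + 10^+1.43 + 10^-0.05)
   = 1 / (1 + 26.915 + 0.89125) = 1/28.807 = 0.03471
[CO2*] = α₀ × DIC = 0.03471 × 2.39 = 0.08297 mmol/kg
pCO2 = [CO2*]/KH = 8.297×10^-5 / 3.890×10^-2 = 2130 μatm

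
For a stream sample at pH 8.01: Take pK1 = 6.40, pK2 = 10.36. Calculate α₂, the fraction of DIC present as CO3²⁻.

α₂ = 0.00434

α₂ = 1 / (1 + [H⁺]/K2 + [H⁺]²/(K1K2)) = 1 / (1 + 10^+2.35 + 10^+0.74)
   = 1 / (1 + 223.87 + 5.4954) = 1/230.37 = 0.004341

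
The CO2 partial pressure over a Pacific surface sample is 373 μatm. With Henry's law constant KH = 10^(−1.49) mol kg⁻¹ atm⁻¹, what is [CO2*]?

[CO2*] = 12.1 μmol/kg

KH = 10^(−1.49) = 3.236×10^-2 mol kg⁻¹ atm⁻¹
[CO2*] = KH · pCO2 = 3.236×10^-2 × 373×10^-6 atm = 1.21×10^-5 mol/kg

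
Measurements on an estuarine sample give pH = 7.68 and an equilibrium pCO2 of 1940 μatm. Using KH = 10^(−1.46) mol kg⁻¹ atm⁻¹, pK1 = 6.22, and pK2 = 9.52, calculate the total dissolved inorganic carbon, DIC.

[CO2*] = KH · pCO2 = 10^(−1.46) × 1940×10^-6 = 6.727×10^-5 mol/kg
α₀ = 1/(1 + K1/[H⁺] + K1K2/[H⁺]²) = 1/(1 + 10^+1.46 + 10^-0.38) = 0.03305
DIC = [CO2*]/α₀ = 6.727×10^-5 / 0.03305 = 2.04 mmol/kg

DIC = 2.04 mmol/kg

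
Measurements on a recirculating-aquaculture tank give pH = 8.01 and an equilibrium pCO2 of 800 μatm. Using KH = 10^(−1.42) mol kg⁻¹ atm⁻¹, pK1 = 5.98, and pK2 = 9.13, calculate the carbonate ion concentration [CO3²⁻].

[CO2*] = KH · pCO2 = 10^(−1.42) × 800×10^-6 = 3.042×10^-5 mol/kg
α₀ = 1/(1 + K1/[H⁺] + K1K2/[H⁺]²) = 1/(1 + 10^+2.03 + 10^+0.91) = 0.008600
DIC = [CO2*]/α₀ = 3.042×10^-5 / 0.008600 = 3.537 mmol/kg
[CO3²⁻] = α₂·DIC; α₂ = 0.06990, so [CO3²⁻] = 0.06990 × 3.537 = 0.247 mmol/kg

[CO3²⁻] = 0.247 mmol/kg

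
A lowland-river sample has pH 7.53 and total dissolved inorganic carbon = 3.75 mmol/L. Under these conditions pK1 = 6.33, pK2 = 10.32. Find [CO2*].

[CO2*] = 0.222 mmol/L

α₀ = 1 / (1 + K1/[H⁺] + K1K2/[H⁺]²) = 1 / (1 + 10^+1.20 + 10^-1.59)
   = 1 / (1 + 15.849 + 0.025704) = 1/16.875 = 0.05926
[CO2*] = α₀ × DIC = 0.05926 × 3.75 = 0.222 mmol/L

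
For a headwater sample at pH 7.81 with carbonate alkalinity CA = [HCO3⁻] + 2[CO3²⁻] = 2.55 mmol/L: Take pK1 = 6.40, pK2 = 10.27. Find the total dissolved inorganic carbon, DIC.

DIC = 2.64 mmol/L

CA = [HCO3⁻] + 2[CO3²⁻] = (α₁ + 2α₂)·DIC
At pH 7.81: [H⁺]/K1 = 10^-1.41 = 0.038905, K2/[H⁺] = 10^-2.46 = 0.0034674
α₁ = 1/(1 + 0.038905 + 0.0034674) = 1/1.0424 = 0.9594; α₂ = α₁·K2/[H⁺] = 0.003326
α₁ + 2α₂ = 0.9660
DIC = CA / (α₁ + 2α₂) = 2.55 / 0.9660 = 2.64 mmol/L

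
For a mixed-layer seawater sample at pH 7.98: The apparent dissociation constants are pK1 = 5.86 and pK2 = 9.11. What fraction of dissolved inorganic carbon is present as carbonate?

α₂ = 0.0685

α₂ = 1 / (1 + [H⁺]/K2 + [H⁺]²/(K1K2)) = 1 / (1 + 10^+1.13 + 10^-0.99)
   = 1 / (1 + 13.490 + 0.10233) = 1/14.592 = 0.06853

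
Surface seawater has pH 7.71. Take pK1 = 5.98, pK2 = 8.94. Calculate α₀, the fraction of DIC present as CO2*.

α₀ = 1 / (1 + K1/[H⁺] + K1K2/[H⁺]²) = 1 / (1 + 10^+1.73 + 10^+0.50)
   = 1 / (1 + 53.703 + 3.1623) = 1/57.865 = 0.01728

α₀ = 0.0173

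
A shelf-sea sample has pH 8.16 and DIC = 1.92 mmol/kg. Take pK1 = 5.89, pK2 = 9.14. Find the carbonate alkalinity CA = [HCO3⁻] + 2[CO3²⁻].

CA = [HCO3⁻] + 2[CO3²⁻] = (α₁ + 2α₂)·DIC
At pH 8.16: [H⁺]/K1 = 10^-2.27 = 0.0053703, K2/[H⁺] = 10^-0.98 = 0.10471
α₁ = 1/(1 + 0.0053703 + 0.10471) = 1/1.1101 = 0.9008; α₂ = α₁·K2/[H⁺] = 0.09433
α₁ + 2α₂ = 1.0895
CA = 1.0895 × 1.92 = 2.09 mmol/kg

CA = 2.09 mmol/kg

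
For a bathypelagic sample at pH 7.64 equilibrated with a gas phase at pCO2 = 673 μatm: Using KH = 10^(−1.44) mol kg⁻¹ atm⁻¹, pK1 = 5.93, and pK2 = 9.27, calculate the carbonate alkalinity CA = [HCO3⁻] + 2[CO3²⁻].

[CO2*] = KH · pCO2 = 10^(−1.44) × 673×10^-6 = 2.444×10^-5 mol/kg
α₀ = 1/(1 + K1/[H⁺] + K1K2/[H⁺]²) = 1/(1 + 10^+1.71 + 10^+0.08) = 0.01870
DIC = [CO2*]/α₀ = 2.444×10^-5 / 0.01870 = 1.307 mmol/kg
CA = (α₁ + 2α₂)·DIC = (0.9588 + 2×0.02248) × 1.307 = 1.31 mmol/kg

CA = 1.31 mmol/kg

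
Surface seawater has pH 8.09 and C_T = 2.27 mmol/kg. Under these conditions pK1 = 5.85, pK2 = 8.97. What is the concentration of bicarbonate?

[HCO3⁻] = 2.00 mmol/kg

α₁ = 1 / (1 + [H⁺]/K1 + K2/[H⁺]) = 1 / (1 + 10^-2.24 + 10^-0.88)
   = 1 / (1 + 0.0057544 + 0.13183) = 1/1.1376 = 0.8791
[HCO3⁻] = α₁ × DIC = 0.8791 × 2.27 = 2.00 mmol/kg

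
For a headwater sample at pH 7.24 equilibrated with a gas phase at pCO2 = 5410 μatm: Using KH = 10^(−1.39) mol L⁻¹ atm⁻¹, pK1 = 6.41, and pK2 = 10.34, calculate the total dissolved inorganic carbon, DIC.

[CO2*] = KH · pCO2 = 10^(−1.39) × 5410×10^-6 = 2.204×10^-4 mol/L
α₀ = 1/(1 + K1/[H⁺] + K1K2/[H⁺]²) = 1/(1 + 10^+0.83 + 10^-2.27) = 0.1288
DIC = [CO2*]/α₀ = 2.204×10^-4 / 0.1288 = 1.71 mmol/L

DIC = 1.71 mmol/L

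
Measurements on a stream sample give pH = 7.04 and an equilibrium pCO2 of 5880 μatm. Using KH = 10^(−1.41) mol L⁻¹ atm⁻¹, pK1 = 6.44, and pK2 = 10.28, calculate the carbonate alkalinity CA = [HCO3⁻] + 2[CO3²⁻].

CA = 0.912 mmol/L

[CO2*] = KH · pCO2 = 10^(−1.41) × 5880×10^-6 = 2.288×10^-4 mol/L
α₀ = 1/(1 + K1/[H⁺] + K1K2/[H⁺]²) = 1/(1 + 10^+0.60 + 10^-2.64) = 0.2007
DIC = [CO2*]/α₀ = 2.288×10^-4 / 0.2007 = 1.140 mmol/L
CA = (α₁ + 2α₂)·DIC = (0.7989 + 2×0.0004597) × 1.140 = 0.912 mmol/L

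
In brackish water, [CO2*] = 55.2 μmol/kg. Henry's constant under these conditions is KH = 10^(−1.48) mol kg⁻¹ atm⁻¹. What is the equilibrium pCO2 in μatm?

pCO2 = 1670 μatm

KH = 10^(−1.48) = 3.311×10^-2 mol kg⁻¹ atm⁻¹
pCO2 = [CO2*]/KH = 55.2×10^-6 / 3.311×10^-2 = 1.67×10^-3 atm = 1670 μatm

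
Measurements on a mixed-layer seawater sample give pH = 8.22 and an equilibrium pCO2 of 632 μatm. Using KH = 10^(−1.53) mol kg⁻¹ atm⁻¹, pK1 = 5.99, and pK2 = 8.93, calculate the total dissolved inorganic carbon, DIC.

[CO2*] = KH · pCO2 = 10^(−1.53) × 632×10^-6 = 1.865×10^-5 mol/kg
α₀ = 1/(1 + K1/[H⁺] + K1K2/[H⁺]²) = 1/(1 + 10^+2.23 + 10^+1.52) = 0.004903
DIC = [CO2*]/α₀ = 1.865×10^-5 / 0.004903 = 3.80 mmol/kg

DIC = 3.80 mmol/kg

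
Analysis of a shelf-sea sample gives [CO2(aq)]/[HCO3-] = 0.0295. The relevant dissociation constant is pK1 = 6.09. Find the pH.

pH = 7.62

From K1 = [H⁺][HCO3-]/[CO2(aq)]:  pH = pK1 − log₁₀([CO2(aq)]/[HCO3-])
log₁₀(0.0295) = -1.530
pH = 6.09 − (-1.530) = 7.62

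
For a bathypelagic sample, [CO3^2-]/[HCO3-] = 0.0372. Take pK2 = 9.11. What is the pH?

pH = 7.68

From K2 = [H⁺][CO3^2-]/[HCO3-]:  pH = pK2 + log₁₀([CO3^2-]/[HCO3-])
log₁₀(0.0372) = -1.429
pH = 9.11 + (-1.429) = 7.68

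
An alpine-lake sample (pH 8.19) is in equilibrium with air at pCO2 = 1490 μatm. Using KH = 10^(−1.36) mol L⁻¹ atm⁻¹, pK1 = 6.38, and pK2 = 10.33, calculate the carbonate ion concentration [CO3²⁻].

[CO2*] = KH · pCO2 = 10^(−1.36) × 1490×10^-6 = 6.504×10^-5 mol/L
α₀ = 1/(1 + K1/[H⁺] + K1K2/[H⁺]²) = 1/(1 + 10^+1.81 + 10^-0.33) = 0.01514
DIC = [CO2*]/α₀ = 6.504×10^-5 / 0.01514 = 4.295 mmol/L
[CO3²⁻] = α₂·DIC; α₂ = 0.007083, so [CO3²⁻] = 0.007083 × 4.295 = 0.0304 mmol/L

[CO3²⁻] = 0.0304 mmol/L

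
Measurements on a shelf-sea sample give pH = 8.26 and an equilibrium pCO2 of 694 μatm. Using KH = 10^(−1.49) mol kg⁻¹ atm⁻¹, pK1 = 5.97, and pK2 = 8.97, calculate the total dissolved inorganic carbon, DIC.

DIC = 5.26 mmol/kg

[CO2*] = KH · pCO2 = 10^(−1.49) × 694×10^-6 = 2.246×10^-5 mol/kg
α₀ = 1/(1 + K1/[H⁺] + K1K2/[H⁺]²) = 1/(1 + 10^+2.29 + 10^+1.58) = 0.004273
DIC = [CO2*]/α₀ = 2.246×10^-5 / 0.004273 = 5.26 mmol/kg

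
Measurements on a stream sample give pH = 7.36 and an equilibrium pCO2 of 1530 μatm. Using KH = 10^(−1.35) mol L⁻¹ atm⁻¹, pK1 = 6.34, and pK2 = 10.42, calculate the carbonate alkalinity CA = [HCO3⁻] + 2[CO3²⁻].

[CO2*] = KH · pCO2 = 10^(−1.35) × 1530×10^-6 = 6.834×10^-5 mol/L
α₀ = 1/(1 + K1/[H⁺] + K1K2/[H⁺]²) = 1/(1 + 10^+1.02 + 10^-2.04) = 0.08710
DIC = [CO2*]/α₀ = 6.834×10^-5 / 0.08710 = 0.7846 mmol/L
CA = (α₁ + 2α₂)·DIC = (0.9121 + 2×0.0007944) × 0.7846 = 0.717 mmol/L

CA = 0.717 mmol/L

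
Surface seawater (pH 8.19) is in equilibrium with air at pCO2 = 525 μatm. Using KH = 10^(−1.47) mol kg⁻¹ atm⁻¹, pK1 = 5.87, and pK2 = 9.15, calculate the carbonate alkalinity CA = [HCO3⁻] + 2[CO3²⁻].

CA = 4.53 mmol/kg

[CO2*] = KH · pCO2 = 10^(−1.47) × 525×10^-6 = 1.779×10^-5 mol/kg
α₀ = 1/(1 + K1/[H⁺] + K1K2/[H⁺]²) = 1/(1 + 10^+2.32 + 10^+1.36) = 0.004295
DIC = [CO2*]/α₀ = 1.779×10^-5 / 0.004295 = 4.142 mmol/kg
CA = (α₁ + 2α₂)·DIC = (0.8973 + 2×0.09839) × 4.142 = 4.53 mmol/kg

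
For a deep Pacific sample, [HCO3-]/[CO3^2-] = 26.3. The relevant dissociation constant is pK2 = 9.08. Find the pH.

From K2 = [H⁺][CO3^2-]/[HCO3-]:  pH = pK2 − log₁₀([HCO3-]/[CO3^2-])
log₁₀(26.3) = +1.420
pH = 9.08 − (+1.420) = 7.66

pH = 7.66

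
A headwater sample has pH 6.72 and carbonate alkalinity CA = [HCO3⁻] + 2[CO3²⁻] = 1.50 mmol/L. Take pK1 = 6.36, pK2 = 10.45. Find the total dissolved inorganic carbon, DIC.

CA = [HCO3⁻] + 2[CO3²⁻] = (α₁ + 2α₂)·DIC
At pH 6.72: [H⁺]/K1 = 10^-0.36 = 0.43652, K2/[H⁺] = 10^-3.73 = 0.00018621
α₁ = 1/(1 + 0.43652 + 0.00018621) = 1/1.4367 = 0.6960; α₂ = α₁·K2/[H⁺] = 0.0001296
α₁ + 2α₂ = 0.6963
DIC = CA / (α₁ + 2α₂) = 1.50 / 0.6963 = 2.15 mmol/L

DIC = 2.15 mmol/L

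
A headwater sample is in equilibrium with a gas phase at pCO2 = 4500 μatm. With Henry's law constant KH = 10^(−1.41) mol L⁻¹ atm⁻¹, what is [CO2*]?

KH = 10^(−1.41) = 3.890×10^-2 mol L⁻¹ atm⁻¹
[CO2*] = KH · pCO2 = 3.890×10^-2 × 4500×10^-6 atm = 1.75×10^-4 mol/L

[CO2*] = 175 μmol/L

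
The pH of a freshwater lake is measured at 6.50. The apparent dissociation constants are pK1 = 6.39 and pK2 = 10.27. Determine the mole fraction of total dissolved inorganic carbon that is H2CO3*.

α₀ = 0.437

α₀ = 1 / (1 + K1/[H⁺] + K1K2/[H⁺]²) = 1 / (1 + 10^+0.11 + 10^-3.66)
   = 1 / (1 + 1.2882 + 0.00021878) = 1/2.2885 = 0.4370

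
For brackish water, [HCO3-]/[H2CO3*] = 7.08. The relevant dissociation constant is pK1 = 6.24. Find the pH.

From K1 = [H⁺][HCO3-]/[H2CO3*]:  pH = pK1 + log₁₀([HCO3-]/[H2CO3*])
log₁₀(7.08) = +0.850
pH = 6.24 + (+0.850) = 7.09

pH = 7.09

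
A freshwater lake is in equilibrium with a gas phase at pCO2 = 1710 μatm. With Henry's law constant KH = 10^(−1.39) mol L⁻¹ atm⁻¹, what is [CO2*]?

KH = 10^(−1.39) = 4.074×10^-2 mol L⁻¹ atm⁻¹
[CO2*] = KH · pCO2 = 4.074×10^-2 × 1710×10^-6 atm = 6.97×10^-5 mol/L

[CO2*] = 69.7 μmol/L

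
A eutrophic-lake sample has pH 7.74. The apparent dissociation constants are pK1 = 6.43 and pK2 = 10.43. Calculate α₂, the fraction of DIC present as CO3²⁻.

α₂ = 0.00194

α₂ = 1 / (1 + [H⁺]/K2 + [H⁺]²/(K1K2)) = 1 / (1 + 10^+2.69 + 10^+1.38)
   = 1 / (1 + 489.78 + 23.988) = 1/514.77 = 0.001943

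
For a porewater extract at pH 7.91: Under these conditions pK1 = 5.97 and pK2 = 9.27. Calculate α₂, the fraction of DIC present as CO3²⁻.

α₂ = 1 / (1 + [H⁺]/K2 + [H⁺]²/(K1K2)) = 1 / (1 + 10^+1.36 + 10^-0.58)
   = 1 / (1 + 22.909 + 0.26303) = 1/24.172 = 0.04137

α₂ = 0.0414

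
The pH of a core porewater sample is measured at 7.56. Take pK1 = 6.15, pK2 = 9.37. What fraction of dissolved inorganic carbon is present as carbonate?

α₂ = 1 / (1 + [H⁺]/K2 + [H⁺]²/(K1K2)) = 1 / (1 + 10^+1.81 + 10^+0.40)
   = 1 / (1 + 64.565 + 2.5119) = 1/68.077 = 0.01469

α₂ = 0.0147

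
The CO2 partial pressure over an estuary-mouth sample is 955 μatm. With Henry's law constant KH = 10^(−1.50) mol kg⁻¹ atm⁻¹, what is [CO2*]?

KH = 10^(−1.50) = 3.162×10^-2 mol kg⁻¹ atm⁻¹
[CO2*] = KH · pCO2 = 3.162×10^-2 × 955×10^-6 atm = 3.02×10^-5 mol/kg

[CO2*] = 30.2 μmol/kg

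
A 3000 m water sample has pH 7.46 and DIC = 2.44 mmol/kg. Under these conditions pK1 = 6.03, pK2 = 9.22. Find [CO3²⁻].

α₂ = 1 / (1 + [H⁺]/K2 + [H⁺]²/(K1K2)) = 1 / (1 + 10^+1.76 + 10^+0.33)
   = 1 / (1 + 57.544 + 2.1380) = 1/60.682 = 0.01648
[CO3²⁻] = α₂ × DIC = 0.01648 × 2.44 = 0.0402 mmol/kg

[CO3²⁻] = 0.0402 mmol/kg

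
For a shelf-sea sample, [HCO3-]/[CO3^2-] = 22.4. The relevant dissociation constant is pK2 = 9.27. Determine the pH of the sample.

From K2 = [H⁺][CO3^2-]/[HCO3-]:  pH = pK2 − log₁₀([HCO3-]/[CO3^2-])
log₁₀(22.4) = +1.350
pH = 9.27 − (+1.350) = 7.92

pH = 7.92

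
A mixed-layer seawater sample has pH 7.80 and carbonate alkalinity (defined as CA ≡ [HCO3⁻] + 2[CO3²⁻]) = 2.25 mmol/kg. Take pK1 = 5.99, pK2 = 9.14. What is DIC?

CA = [HCO3⁻] + 2[CO3²⁻] = (α₁ + 2α₂)·DIC
At pH 7.80: [H⁺]/K1 = 10^-1.81 = 0.015488, K2/[H⁺] = 10^-1.34 = 0.045709
α₁ = 1/(1 + 0.015488 + 0.045709) = 1/1.0612 = 0.9423; α₂ = α₁·K2/[H⁺] = 0.04307
α₁ + 2α₂ = 1.0285
DIC = CA / (α₁ + 2α₂) = 2.25 / 1.0285 = 2.19 mmol/kg

DIC = 2.19 mmol/kg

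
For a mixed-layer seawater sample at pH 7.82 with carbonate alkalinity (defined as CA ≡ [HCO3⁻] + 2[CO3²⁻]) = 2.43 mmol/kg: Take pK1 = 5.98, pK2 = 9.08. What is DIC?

DIC = 2.34 mmol/kg

CA = [HCO3⁻] + 2[CO3²⁻] = (α₁ + 2α₂)·DIC
At pH 7.82: [H⁺]/K1 = 10^-1.84 = 0.014454, K2/[H⁺] = 10^-1.26 = 0.054954
α₁ = 1/(1 + 0.014454 + 0.054954) = 1/1.0694 = 0.9351; α₂ = α₁·K2/[H⁺] = 0.05139
α₁ + 2α₂ = 1.0379
DIC = CA / (α₁ + 2α₂) = 2.43 / 1.0379 = 2.34 mmol/kg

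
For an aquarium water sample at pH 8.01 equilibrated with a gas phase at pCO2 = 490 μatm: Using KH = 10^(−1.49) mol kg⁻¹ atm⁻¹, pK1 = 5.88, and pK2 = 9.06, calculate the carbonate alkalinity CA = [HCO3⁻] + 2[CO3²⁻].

CA = 2.52 mmol/kg

[CO2*] = KH · pCO2 = 10^(−1.49) × 490×10^-6 = 1.586×10^-5 mol/kg
α₀ = 1/(1 + K1/[H⁺] + K1K2/[H⁺]²) = 1/(1 + 10^+2.13 + 10^+1.08) = 0.006760
DIC = [CO2*]/α₀ = 1.586×10^-5 / 0.006760 = 2.345 mmol/kg
CA = (α₁ + 2α₂)·DIC = (0.9120 + 2×0.08128) × 2.345 = 2.52 mmol/kg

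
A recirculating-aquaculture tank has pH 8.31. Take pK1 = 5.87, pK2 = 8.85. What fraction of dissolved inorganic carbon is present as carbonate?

α₂ = 0.223

α₂ = 1 / (1 + [H⁺]/K2 + [H⁺]²/(K1K2)) = 1 / (1 + 10^+0.54 + 10^-1.90)
   = 1 / (1 + 3.4674 + 0.012589) = 1/4.4800 = 0.2232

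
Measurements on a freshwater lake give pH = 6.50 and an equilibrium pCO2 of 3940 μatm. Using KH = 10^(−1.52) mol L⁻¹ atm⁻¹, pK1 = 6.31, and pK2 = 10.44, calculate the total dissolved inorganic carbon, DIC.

[CO2*] = KH · pCO2 = 10^(−1.52) × 3940×10^-6 = 1.190×10^-4 mol/L
α₀ = 1/(1 + K1/[H⁺] + K1K2/[H⁺]²) = 1/(1 + 10^+0.19 + 10^-3.75) = 0.3923
DIC = [CO2*]/α₀ = 1.190×10^-4 / 0.3923 = 0.303 mmol/L

DIC = 0.303 mmol/L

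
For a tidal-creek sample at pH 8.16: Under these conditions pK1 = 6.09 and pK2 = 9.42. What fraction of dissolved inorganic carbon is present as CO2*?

α₀ = 0.00800

α₀ = 1 / (1 + K1/[H⁺] + K1K2/[H⁺]²) = 1 / (1 + 10^+2.07 + 10^+0.81)
   = 1 / (1 + 117.49 + 6.4565) = 1/124.95 = 0.008003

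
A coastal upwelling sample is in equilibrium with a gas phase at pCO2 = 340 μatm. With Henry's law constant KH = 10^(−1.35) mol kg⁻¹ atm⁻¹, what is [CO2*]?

[CO2*] = 15.2 μmol/kg

KH = 10^(−1.35) = 4.467×10^-2 mol kg⁻¹ atm⁻¹
[CO2*] = KH · pCO2 = 4.467×10^-2 × 340×10^-6 atm = 1.52×10^-5 mol/kg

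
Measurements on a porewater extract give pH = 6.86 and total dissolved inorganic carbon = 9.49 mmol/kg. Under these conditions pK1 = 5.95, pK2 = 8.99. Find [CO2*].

[CO2*] = 1.03 mmol/kg

α₀ = 1 / (1 + K1/[H⁺] + K1K2/[H⁺]²) = 1 / (1 + 10^+0.91 + 10^-1.22)
   = 1 / (1 + 8.1283 + 0.060256) = 1/9.1886 = 0.1088
[CO2*] = α₀ × DIC = 0.1088 × 9.49 = 1.03 mmol/kg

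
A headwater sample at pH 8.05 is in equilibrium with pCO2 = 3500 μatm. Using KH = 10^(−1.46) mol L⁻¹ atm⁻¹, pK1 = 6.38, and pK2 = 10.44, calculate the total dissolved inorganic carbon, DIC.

DIC = 5.82 mmol/L

[CO2*] = KH · pCO2 = 10^(−1.46) × 3500×10^-6 = 1.214×10^-4 mol/L
α₀ = 1/(1 + K1/[H⁺] + K1K2/[H⁺]²) = 1/(1 + 10^+1.67 + 10^-0.72) = 0.02085
DIC = [CO2*]/α₀ = 1.214×10^-4 / 0.02085 = 5.82 mmol/L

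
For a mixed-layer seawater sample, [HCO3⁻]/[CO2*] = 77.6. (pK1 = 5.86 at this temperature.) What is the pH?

pH = 7.75

From K1 = [H⁺][HCO3⁻]/[CO2*]:  pH = pK1 + log₁₀([HCO3⁻]/[CO2*])
log₁₀(77.6) = +1.890
pH = 5.86 + (+1.890) = 7.75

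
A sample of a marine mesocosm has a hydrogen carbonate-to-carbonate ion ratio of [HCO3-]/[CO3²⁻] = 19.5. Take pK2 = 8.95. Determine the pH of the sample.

pH = 7.66

From K2 = [H⁺][CO3²⁻]/[HCO3-]:  pH = pK2 − log₁₀([HCO3-]/[CO3²⁻])
log₁₀(19.5) = +1.290
pH = 8.95 − (+1.290) = 7.66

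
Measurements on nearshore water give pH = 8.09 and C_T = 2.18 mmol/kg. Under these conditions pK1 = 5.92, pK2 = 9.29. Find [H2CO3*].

α₀ = 1 / (1 + K1/[H⁺] + K1K2/[H⁺]²) = 1 / (1 + 10^+2.17 + 10^+0.97)
   = 1 / (1 + 147.91 + 9.3325) = 1/158.24 = 0.006319
[CO2*] = α₀ × DIC = 0.006319 × 2.18 = 0.0138 mmol/kg = 13.8 μmol/kg

[CO2*] = 13.8 μmol/kg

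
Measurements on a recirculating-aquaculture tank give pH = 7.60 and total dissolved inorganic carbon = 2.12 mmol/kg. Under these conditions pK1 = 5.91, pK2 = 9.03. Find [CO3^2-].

α₂ = 1 / (1 + [H⁺]/K2 + [H⁺]²/(K1K2)) = 1 / (1 + 10^+1.43 + 10^-0.26)
   = 1 / (1 + 26.915 + 0.54954) = 1/28.465 = 0.03513
[CO3²⁻] = α₂ × DIC = 0.03513 × 2.12 = 0.0745 mmol/kg

[CO3²⁻] = 0.0745 mmol/kg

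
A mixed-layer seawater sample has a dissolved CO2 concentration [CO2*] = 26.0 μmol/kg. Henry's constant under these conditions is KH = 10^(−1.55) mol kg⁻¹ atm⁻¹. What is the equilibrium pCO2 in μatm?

KH = 10^(−1.55) = 2.818×10^-2 mol kg⁻¹ atm⁻¹
pCO2 = [CO2*]/KH = 26.0×10^-6 / 2.818×10^-2 = 9.23×10^-4 atm = 923 μatm

pCO2 = 923 μatm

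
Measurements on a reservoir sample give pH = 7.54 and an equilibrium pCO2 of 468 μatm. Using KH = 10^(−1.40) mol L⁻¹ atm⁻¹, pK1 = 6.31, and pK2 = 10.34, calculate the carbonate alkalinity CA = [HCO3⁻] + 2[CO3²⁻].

CA = 0.317 mmol/L

[CO2*] = KH · pCO2 = 10^(−1.40) × 468×10^-6 = 1.863×10^-5 mol/L
α₀ = 1/(1 + K1/[H⁺] + K1K2/[H⁺]²) = 1/(1 + 10^+1.23 + 10^-1.57) = 0.05553
DIC = [CO2*]/α₀ = 1.863×10^-5 / 0.05553 = 0.3355 mmol/L
CA = (α₁ + 2α₂)·DIC = (0.9430 + 2×0.001495) × 0.3355 = 0.317 mmol/L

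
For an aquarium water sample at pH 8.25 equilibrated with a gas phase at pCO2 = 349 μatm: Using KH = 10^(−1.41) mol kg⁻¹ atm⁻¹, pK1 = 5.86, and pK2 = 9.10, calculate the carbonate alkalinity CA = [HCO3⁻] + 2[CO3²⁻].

[CO2*] = KH · pCO2 = 10^(−1.41) × 349×10^-6 = 1.358×10^-5 mol/kg
α₀ = 1/(1 + K1/[H⁺] + K1K2/[H⁺]²) = 1/(1 + 10^+2.39 + 10^+1.54) = 0.003557
DIC = [CO2*]/α₀ = 1.358×10^-5 / 0.003557 = 3.817 mmol/kg
CA = (α₁ + 2α₂)·DIC = (0.8731 + 2×0.1233) × 3.817 = 4.27 mmol/kg

CA = 4.27 mmol/kg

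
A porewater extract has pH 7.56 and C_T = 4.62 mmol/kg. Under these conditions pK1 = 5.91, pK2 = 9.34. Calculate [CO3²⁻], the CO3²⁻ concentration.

α₂ = 1 / (1 + [H⁺]/K2 + [H⁺]²/(K1K2)) = 1 / (1 + 10^+1.78 + 10^+0.13)
   = 1 / (1 + 60.256 + 1.3490) = 1/62.605 = 0.01597
[CO3²⁻] = α₂ × DIC = 0.01597 × 4.62 = 0.0738 mmol/kg

[CO3²⁻] = 0.0738 mmol/kg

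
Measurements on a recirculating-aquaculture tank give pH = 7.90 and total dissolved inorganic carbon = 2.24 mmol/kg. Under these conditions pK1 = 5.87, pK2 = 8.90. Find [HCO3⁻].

[HCO3⁻] = 2.02 mmol/kg

α₁ = 1 / (1 + [H⁺]/K1 + K2/[H⁺]) = 1 / (1 + 10^-2.03 + 10^-1.00)
   = 1 / (1 + 0.0093325 + 0.10000) = 1/1.1093 = 0.9014
[HCO3⁻] = α₁ × DIC = 0.9014 × 2.24 = 2.02 mmol/kg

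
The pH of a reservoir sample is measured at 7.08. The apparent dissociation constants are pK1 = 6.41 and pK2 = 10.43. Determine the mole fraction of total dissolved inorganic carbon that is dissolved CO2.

α₀ = 0.176

α₀ = 1 / (1 + K1/[H⁺] + K1K2/[H⁺]²) = 1 / (1 + 10^+0.67 + 10^-2.68)
   = 1 / (1 + 4.6774 + 0.0020893) = 1/5.6794 = 0.1761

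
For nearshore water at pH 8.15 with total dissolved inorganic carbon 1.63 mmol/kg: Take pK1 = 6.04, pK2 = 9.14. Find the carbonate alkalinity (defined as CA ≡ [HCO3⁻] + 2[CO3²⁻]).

CA = [HCO3⁻] + 2[CO3²⁻] = (α₁ + 2α₂)·DIC
At pH 8.15: [H⁺]/K1 = 10^-2.11 = 0.0077625, K2/[H⁺] = 10^-0.99 = 0.10233
α₁ = 1/(1 + 0.0077625 + 0.10233) = 1/1.1101 = 0.9008; α₂ = α₁·K2/[H⁺] = 0.09218
α₁ + 2α₂ = 1.0852
CA = 1.0852 × 1.63 = 1.77 mmol/kg

CA = 1.77 mmol/kg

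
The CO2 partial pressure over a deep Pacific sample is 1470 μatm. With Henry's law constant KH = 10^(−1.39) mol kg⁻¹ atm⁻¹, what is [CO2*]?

KH = 10^(−1.39) = 4.074×10^-2 mol kg⁻¹ atm⁻¹
[CO2*] = KH · pCO2 = 4.074×10^-2 × 1470×10^-6 atm = 5.99×10^-5 mol/kg

[CO2*] = 59.9 μmol/kg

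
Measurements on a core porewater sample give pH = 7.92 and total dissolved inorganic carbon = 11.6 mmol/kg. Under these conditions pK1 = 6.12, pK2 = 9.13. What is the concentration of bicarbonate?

α₁ = 1 / (1 + [H⁺]/K1 + K2/[H⁺]) = 1 / (1 + 10^-1.80 + 10^-1.21)
   = 1 / (1 + 0.015849 + 0.061660) = 1/1.0775 = 0.9281
[HCO3⁻] = α₁ × DIC = 0.9281 × 11.6 = 10.8 mmol/kg

[HCO3⁻] = 10.8 mmol/kg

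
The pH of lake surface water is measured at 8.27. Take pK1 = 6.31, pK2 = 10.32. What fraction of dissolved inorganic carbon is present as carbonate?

α₂ = 1 / (1 + [H⁺]/K2 + [H⁺]²/(K1K2)) = 1 / (1 + 10^+2.05 + 10^+0.09)
   = 1 / (1 + 112.20 + 1.2303) = 1/114.43 = 0.008739

α₂ = 0.00874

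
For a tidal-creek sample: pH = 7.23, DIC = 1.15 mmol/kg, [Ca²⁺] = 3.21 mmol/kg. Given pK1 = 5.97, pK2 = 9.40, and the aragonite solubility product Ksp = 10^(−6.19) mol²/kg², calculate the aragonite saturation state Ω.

Ω = 0.0364

α₂ = 1 / (1 + [H⁺]/K2 + [H⁺]²/(K1K2)) = 1 / (1 + 10^+2.17 + 10^+0.91)
   = 1 / (1 + 147.91 + 8.1283) = 1/157.04 = 0.006368
[CO3²⁻] = α₂ × DIC = 0.006368 × 1.15 = 0.007323 mmol/kg = 7.323 μmol/kg
Ksp = 10^(−6.19) = 6.457×10^-7
Ω = [Ca²⁺][CO3²⁻]/Ksp = (3.21×10^-3)(7.323×10^-6) / 6.457×10^-7 = 0.0364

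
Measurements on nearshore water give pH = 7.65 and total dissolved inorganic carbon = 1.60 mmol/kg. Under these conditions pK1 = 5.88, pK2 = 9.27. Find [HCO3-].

[HCO3⁻] = 1.54 mmol/kg

α₁ = 1 / (1 + [H⁺]/K1 + K2/[H⁺]) = 1 / (1 + 10^-1.77 + 10^-1.62)
   = 1 / (1 + 0.016982 + 0.023988) = 1/1.0410 = 0.9606
[HCO3⁻] = α₁ × DIC = 0.9606 × 1.60 = 1.54 mmol/kg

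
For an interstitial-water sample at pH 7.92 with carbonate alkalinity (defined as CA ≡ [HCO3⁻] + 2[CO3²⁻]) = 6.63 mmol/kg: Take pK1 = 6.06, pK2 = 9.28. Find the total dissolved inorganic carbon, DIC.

CA = [HCO3⁻] + 2[CO3²⁻] = (α₁ + 2α₂)·DIC
At pH 7.92: [H⁺]/K1 = 10^-1.86 = 0.013804, K2/[H⁺] = 10^-1.36 = 0.043652
α₁ = 1/(1 + 0.013804 + 0.043652) = 1/1.0575 = 0.9457; α₂ = α₁·K2/[H⁺] = 0.04128
α₁ + 2α₂ = 1.0282
DIC = CA / (α₁ + 2α₂) = 6.63 / 1.0282 = 6.45 mmol/kg

DIC = 6.45 mmol/kg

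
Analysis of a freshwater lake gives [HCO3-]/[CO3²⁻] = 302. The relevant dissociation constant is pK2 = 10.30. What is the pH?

From K2 = [H⁺][CO3²⁻]/[HCO3-]:  pH = pK2 − log₁₀([HCO3-]/[CO3²⁻])
log₁₀(302) = +2.480
pH = 10.30 − (+2.480) = 7.82

pH = 7.82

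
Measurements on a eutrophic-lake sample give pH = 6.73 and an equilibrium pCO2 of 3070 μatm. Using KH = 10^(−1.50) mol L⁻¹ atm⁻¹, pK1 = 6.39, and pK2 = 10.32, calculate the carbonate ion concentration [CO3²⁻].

[CO2*] = KH · pCO2 = 10^(−1.50) × 3070×10^-6 = 9.708×10^-5 mol/L
α₀ = 1/(1 + K1/[H⁺] + K1K2/[H⁺]²) = 1/(1 + 10^+0.34 + 10^-3.25) = 0.3136
DIC = [CO2*]/α₀ = 9.708×10^-5 / 0.3136 = 0.3095 mmol/L
[CO3²⁻] = α₂·DIC; α₂ = 0.0001764, so [CO3²⁻] = 0.0001764 × 0.3095 = 5.46×10^-5 mmol/L = 0.0546 μmol/L

[CO3²⁻] = 0.0546 μmol/L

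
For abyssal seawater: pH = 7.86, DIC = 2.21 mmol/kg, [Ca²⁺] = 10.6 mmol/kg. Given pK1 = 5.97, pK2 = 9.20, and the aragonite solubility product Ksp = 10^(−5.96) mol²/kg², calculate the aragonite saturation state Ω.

α₂ = 1 / (1 + [H⁺]/K2 + [H⁺]²/(K1K2)) = 1 / (1 + 10^+1.34 + 10^-0.55)
   = 1 / (1 + 21.878 + 0.28184) = 1/23.159 = 0.04318
[CO3²⁻] = α₂ × DIC = 0.04318 × 2.21 = 0.09543 mmol/kg
Ksp = 10^(−5.96) = 1.096×10^-6
Ω = [Ca²⁺][CO3²⁻]/Ksp = (10.6×10^-3)(9.543×10^-5) / 1.096×10^-6 = 0.923

Ω = 0.923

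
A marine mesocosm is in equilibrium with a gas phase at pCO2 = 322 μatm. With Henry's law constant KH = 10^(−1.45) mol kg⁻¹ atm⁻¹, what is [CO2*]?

KH = 10^(−1.45) = 3.548×10^-2 mol kg⁻¹ atm⁻¹
[CO2*] = KH · pCO2 = 3.548×10^-2 × 322×10^-6 atm = 1.14×10^-5 mol/kg

[CO2*] = 11.4 μmol/kg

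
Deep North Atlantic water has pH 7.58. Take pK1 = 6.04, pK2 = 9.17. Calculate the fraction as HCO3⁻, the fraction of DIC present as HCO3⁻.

α₁ = 1 / (1 + [H⁺]/K1 + K2/[H⁺]) = 1 / (1 + 10^-1.54 + 10^-1.59)
   = 1 / (1 + 0.028840 + 0.025704) = 1/1.0545 = 0.9483

α₁ = 0.948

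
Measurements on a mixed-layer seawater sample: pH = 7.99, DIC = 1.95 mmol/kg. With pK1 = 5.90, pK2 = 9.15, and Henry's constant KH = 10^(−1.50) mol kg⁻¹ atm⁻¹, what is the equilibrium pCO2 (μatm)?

pCO2 = 465 μatm

α₀ = 1 / (1 + K1/[H⁺] + K1K2/[H⁺]²) = 1 / (1 + 10^+2.09 + 10^+0.93)
   = 1 / (1 + 123.03 + 8.5114) = 1/132.54 = 0.007545
[CO2*] = α₀ × DIC = 0.007545 × 1.95 = 0.01471 mmol/kg = 14.71 μmol/kg
pCO2 = [CO2*]/KH = 1.471×10^-5 / 3.162×10^-2 = 465 μatm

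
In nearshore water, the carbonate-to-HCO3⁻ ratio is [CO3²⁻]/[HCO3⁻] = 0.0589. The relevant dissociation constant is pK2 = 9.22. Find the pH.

pH = 7.99

From K2 = [H⁺][CO3²⁻]/[HCO3⁻]:  pH = pK2 + log₁₀([CO3²⁻]/[HCO3⁻])
log₁₀(0.0589) = -1.230
pH = 9.22 + (-1.230) = 7.99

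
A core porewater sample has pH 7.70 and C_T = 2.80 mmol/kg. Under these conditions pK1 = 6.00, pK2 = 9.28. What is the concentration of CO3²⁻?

[CO3²⁻] = 0.0704 mmol/kg

α₂ = 1 / (1 + [H⁺]/K2 + [H⁺]²/(K1K2)) = 1 / (1 + 10^+1.58 + 10^-0.12)
   = 1 / (1 + 38.019 + 0.75858) = 1/39.778 = 0.02514
[CO3²⁻] = α₂ × DIC = 0.02514 × 2.80 = 0.0704 mmol/kg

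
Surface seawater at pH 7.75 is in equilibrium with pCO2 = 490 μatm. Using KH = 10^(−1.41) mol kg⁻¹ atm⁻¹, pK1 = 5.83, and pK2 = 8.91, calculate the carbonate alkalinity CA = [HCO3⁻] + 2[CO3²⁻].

[CO2*] = KH · pCO2 = 10^(−1.41) × 490×10^-6 = 1.906×10^-5 mol/kg
α₀ = 1/(1 + K1/[H⁺] + K1K2/[H⁺]²) = 1/(1 + 10^+1.92 + 10^+0.76) = 0.01112
DIC = [CO2*]/α₀ = 1.906×10^-5 / 0.01112 = 1.714 mmol/kg
CA = (α₁ + 2α₂)·DIC = (0.9249 + 2×0.06399) × 1.714 = 1.81 mmol/kg

CA = 1.81 mmol/kg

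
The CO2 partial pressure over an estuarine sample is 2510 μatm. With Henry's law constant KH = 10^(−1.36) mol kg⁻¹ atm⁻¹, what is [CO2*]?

[CO2*] = 110 μmol/kg

KH = 10^(−1.36) = 4.365×10^-2 mol kg⁻¹ atm⁻¹
[CO2*] = KH · pCO2 = 4.365×10^-2 × 2510×10^-6 atm = 1.10×10^-4 mol/kg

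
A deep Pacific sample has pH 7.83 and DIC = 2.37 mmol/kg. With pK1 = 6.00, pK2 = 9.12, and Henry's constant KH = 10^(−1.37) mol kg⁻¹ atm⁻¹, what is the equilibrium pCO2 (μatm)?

α₀ = 1 / (1 + K1/[H⁺] + K1K2/[H⁺]²) = 1 / (1 + 10^+1.83 + 10^+0.54)
   = 1 / (1 + 67.608 + 3.4674) = 1/72.076 = 0.01387
[CO2*] = α₀ × DIC = 0.01387 × 2.37 = 0.03288 mmol/kg
pCO2 = [CO2*]/KH = 3.288×10^-5 / 4.266×10^-2 = 771 μatm

pCO2 = 771 μatm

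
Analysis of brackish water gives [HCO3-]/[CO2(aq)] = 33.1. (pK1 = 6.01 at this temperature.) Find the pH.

pH = 7.53

From K1 = [H⁺][HCO3-]/[CO2(aq)]:  pH = pK1 + log₁₀([HCO3-]/[CO2(aq)])
log₁₀(33.1) = +1.520
pH = 6.01 + (+1.520) = 7.53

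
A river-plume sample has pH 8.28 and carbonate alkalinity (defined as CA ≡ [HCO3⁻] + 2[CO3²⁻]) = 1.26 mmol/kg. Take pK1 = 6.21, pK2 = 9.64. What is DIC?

DIC = 1.22 mmol/kg

CA = [HCO3⁻] + 2[CO3²⁻] = (α₁ + 2α₂)·DIC
At pH 8.28: [H⁺]/K1 = 10^-2.07 = 0.0085114, K2/[H⁺] = 10^-1.36 = 0.043652
α₁ = 1/(1 + 0.0085114 + 0.043652) = 1/1.0522 = 0.9504; α₂ = α₁·K2/[H⁺] = 0.04149
α₁ + 2α₂ = 1.0334
DIC = CA / (α₁ + 2α₂) = 1.26 / 1.0334 = 1.22 mmol/kg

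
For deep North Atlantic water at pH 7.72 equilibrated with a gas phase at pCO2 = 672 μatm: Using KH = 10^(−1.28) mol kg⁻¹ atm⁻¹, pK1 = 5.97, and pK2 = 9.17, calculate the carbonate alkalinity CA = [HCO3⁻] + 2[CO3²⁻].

[CO2*] = KH · pCO2 = 10^(−1.28) × 672×10^-6 = 3.527×10^-5 mol/kg
α₀ = 1/(1 + K1/[H⁺] + K1K2/[H⁺]²) = 1/(1 + 10^+1.75 + 10^+0.30) = 0.01688
DIC = [CO2*]/α₀ = 3.527×10^-5 / 0.01688 = 2.089 mmol/kg
CA = (α₁ + 2α₂)·DIC = (0.9494 + 2×0.03369) × 2.089 = 2.12 mmol/kg

CA = 2.12 mmol/kg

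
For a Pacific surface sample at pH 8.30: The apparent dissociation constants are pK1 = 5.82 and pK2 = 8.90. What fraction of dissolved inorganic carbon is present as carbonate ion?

α₂ = 0.200

α₂ = 1 / (1 + [H⁺]/K2 + [H⁺]²/(K1K2)) = 1 / (1 + 10^+0.60 + 10^-1.88)
   = 1 / (1 + 3.9811 + 0.013183) = 1/4.9943 = 0.2002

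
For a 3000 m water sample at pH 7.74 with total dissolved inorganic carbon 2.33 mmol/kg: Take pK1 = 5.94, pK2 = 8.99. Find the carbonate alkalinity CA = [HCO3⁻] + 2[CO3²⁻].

CA = [HCO3⁻] + 2[CO3²⁻] = (α₁ + 2α₂)·DIC
At pH 7.74: [H⁺]/K1 = 10^-1.80 = 0.015849, K2/[H⁺] = 10^-1.25 = 0.056234
α₁ = 1/(1 + 0.015849 + 0.056234) = 1/1.0721 = 0.9328; α₂ = α₁·K2/[H⁺] = 0.05245
α₁ + 2α₂ = 1.0377
CA = 1.0377 × 2.33 = 2.42 mmol/kg

CA = 2.42 mmol/kg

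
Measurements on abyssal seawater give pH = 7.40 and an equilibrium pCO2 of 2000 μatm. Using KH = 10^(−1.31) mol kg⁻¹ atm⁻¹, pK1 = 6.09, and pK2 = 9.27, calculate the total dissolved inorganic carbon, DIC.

DIC = 2.12 mmol/kg

[CO2*] = KH · pCO2 = 10^(−1.31) × 2000×10^-6 = 9.796×10^-5 mol/kg
α₀ = 1/(1 + K1/[H⁺] + K1K2/[H⁺]²) = 1/(1 + 10^+1.31 + 10^-0.56) = 0.04610
DIC = [CO2*]/α₀ = 9.796×10^-5 / 0.04610 = 2.12 mmol/kg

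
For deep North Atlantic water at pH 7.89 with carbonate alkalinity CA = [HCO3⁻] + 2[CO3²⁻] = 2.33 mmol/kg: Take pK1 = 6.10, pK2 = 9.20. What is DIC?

CA = [HCO3⁻] + 2[CO3²⁻] = (α₁ + 2α₂)·DIC
At pH 7.89: [H⁺]/K1 = 10^-1.79 = 0.016218, K2/[H⁺] = 10^-1.31 = 0.048978
α₁ = 1/(1 + 0.016218 + 0.048978) = 1/1.0652 = 0.9388; α₂ = α₁·K2/[H⁺] = 0.04598
α₁ + 2α₂ = 1.0308
DIC = CA / (α₁ + 2α₂) = 2.33 / 1.0308 = 2.26 mmol/kg

DIC = 2.26 mmol/kg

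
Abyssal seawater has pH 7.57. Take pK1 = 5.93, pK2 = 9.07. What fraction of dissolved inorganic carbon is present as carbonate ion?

α₂ = 0.0300

α₂ = 1 / (1 + [H⁺]/K2 + [H⁺]²/(K1K2)) = 1 / (1 + 10^+1.50 + 10^-0.14)
   = 1 / (1 + 31.623 + 0.72444) = 1/33.347 = 0.02999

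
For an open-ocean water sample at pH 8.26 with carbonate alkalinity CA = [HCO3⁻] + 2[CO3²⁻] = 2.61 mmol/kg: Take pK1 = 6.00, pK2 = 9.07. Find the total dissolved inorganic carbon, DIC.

DIC = 2.31 mmol/kg

CA = [HCO3⁻] + 2[CO3²⁻] = (α₁ + 2α₂)·DIC
At pH 8.26: [H⁺]/K1 = 10^-2.26 = 0.0054954, K2/[H⁺] = 10^-0.81 = 0.15488
α₁ = 1/(1 + 0.0054954 + 0.15488) = 1/1.1604 = 0.8618; α₂ = α₁·K2/[H⁺] = 0.1335
α₁ + 2α₂ = 1.1287
DIC = CA / (α₁ + 2α₂) = 2.61 / 1.1287 = 2.31 mmol/kg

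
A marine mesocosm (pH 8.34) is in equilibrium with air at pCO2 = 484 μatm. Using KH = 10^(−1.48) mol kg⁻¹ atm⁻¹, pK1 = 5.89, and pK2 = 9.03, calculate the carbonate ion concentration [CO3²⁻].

[CO3²⁻] = 0.922 mmol/kg

[CO2*] = KH · pCO2 = 10^(−1.48) × 484×10^-6 = 1.603×10^-5 mol/kg
α₀ = 1/(1 + K1/[H⁺] + K1K2/[H⁺]²) = 1/(1 + 10^+2.45 + 10^+1.76) = 0.002938
DIC = [CO2*]/α₀ = 1.603×10^-5 / 0.002938 = 5.455 mmol/kg
[CO3²⁻] = α₂·DIC; α₂ = 0.1691, so [CO3²⁻] = 0.1691 × 5.455 = 0.922 mmol/kg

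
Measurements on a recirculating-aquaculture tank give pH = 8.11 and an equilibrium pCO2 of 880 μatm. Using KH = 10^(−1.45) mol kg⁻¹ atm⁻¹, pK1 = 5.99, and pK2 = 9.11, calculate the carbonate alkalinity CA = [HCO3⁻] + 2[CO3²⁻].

CA = 4.94 mmol/kg

[CO2*] = KH · pCO2 = 10^(−1.45) × 880×10^-6 = 3.122×10^-5 mol/kg
α₀ = 1/(1 + K1/[H⁺] + K1K2/[H⁺]²) = 1/(1 + 10^+2.12 + 10^+1.12) = 0.006849
DIC = [CO2*]/α₀ = 3.122×10^-5 / 0.006849 = 4.559 mmol/kg
CA = (α₁ + 2α₂)·DIC = (0.9029 + 2×0.09029) × 4.559 = 4.94 mmol/kg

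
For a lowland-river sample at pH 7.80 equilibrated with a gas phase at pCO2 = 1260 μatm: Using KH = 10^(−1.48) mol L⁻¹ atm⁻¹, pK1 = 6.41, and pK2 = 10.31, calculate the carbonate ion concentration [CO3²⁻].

[CO2*] = KH · pCO2 = 10^(−1.48) × 1260×10^-6 = 4.172×10^-5 mol/L
α₀ = 1/(1 + K1/[H⁺] + K1K2/[H⁺]²) = 1/(1 + 10^+1.39 + 10^-1.12) = 0.03903
DIC = [CO2*]/α₀ = 4.172×10^-5 / 0.03903 = 1.069 mmol/L
[CO3²⁻] = α₂·DIC; α₂ = 0.002961, so [CO3²⁻] = 0.002961 × 1.069 = 0.00316 mmol/L = 3.16 μmol/L

[CO3²⁻] = 3.16 μmol/L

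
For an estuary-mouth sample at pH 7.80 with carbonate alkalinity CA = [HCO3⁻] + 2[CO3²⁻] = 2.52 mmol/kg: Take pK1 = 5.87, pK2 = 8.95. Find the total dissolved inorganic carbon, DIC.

CA = [HCO3⁻] + 2[CO3²⁻] = (α₁ + 2α₂)·DIC
At pH 7.80: [H⁺]/K1 = 10^-1.93 = 0.011749, K2/[H⁺] = 10^-1.15 = 0.070795
α₁ = 1/(1 + 0.011749 + 0.070795) = 1/1.0825 = 0.9238; α₂ = α₁·K2/[H⁺] = 0.06540
α₁ + 2α₂ = 1.0545
DIC = CA / (α₁ + 2α₂) = 2.52 / 1.0545 = 2.39 mmol/kg

DIC = 2.39 mmol/kg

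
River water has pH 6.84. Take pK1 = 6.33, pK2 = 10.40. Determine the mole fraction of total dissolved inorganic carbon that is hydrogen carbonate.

α₁ = 1 / (1 + [H⁺]/K1 + K2/[H⁺]) = 1 / (1 + 10^-0.51 + 10^-3.56)
   = 1 / (1 + 0.30903 + 0.00027542) = 1/1.3093 = 0.7638

α₁ = 0.764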